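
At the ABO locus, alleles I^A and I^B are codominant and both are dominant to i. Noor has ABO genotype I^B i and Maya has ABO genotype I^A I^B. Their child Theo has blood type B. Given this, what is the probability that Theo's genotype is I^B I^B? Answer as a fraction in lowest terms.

Cross I^B i × I^A I^B → 1/4 I^A I^B, 1/4 I^A i, 1/4 I^B I^B, 1/4 I^B i.
Type-B genotypes among offspring: I^B I^B (1/4), I^B i (1/4); total 1/2.
P(I^B I^B | type B) = (1/4) / (1/2) = 1/2.

1/2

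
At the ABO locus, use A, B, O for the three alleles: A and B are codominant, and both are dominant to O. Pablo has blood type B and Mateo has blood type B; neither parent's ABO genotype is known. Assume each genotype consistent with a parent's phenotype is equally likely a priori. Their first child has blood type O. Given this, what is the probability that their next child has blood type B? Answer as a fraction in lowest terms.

Possible genotypes: Pablo ∈ {BB, BO}; Mateo ∈ {BB, BO}.
Weight each parental genotype pair by prior × P(type-O child):
  BO × BO: posterior weight 1; P(next child type B) = 3/4.
Weighted sum = 3/4.

3/4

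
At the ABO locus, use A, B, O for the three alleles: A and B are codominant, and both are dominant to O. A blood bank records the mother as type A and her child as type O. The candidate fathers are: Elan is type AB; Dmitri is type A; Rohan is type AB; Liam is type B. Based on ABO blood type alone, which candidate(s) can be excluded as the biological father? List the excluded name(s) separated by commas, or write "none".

Elan, Rohan

A candidate is excluded only if no genotype consistent with his phenotype could produce a type O child with a type A mother.
Elan (type AB): no genotype consistent with that phenotype can produce a type-O child with a type-A mother.
Rohan (type AB): no genotype consistent with that phenotype can produce a type-O child with a type-A mother.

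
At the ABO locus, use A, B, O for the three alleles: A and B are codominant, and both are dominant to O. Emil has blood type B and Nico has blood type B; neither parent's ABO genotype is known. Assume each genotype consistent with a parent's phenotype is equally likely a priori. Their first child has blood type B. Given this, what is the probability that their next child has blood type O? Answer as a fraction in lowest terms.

1/20

Possible genotypes: Emil ∈ {BB, BO}; Nico ∈ {BB, BO}.
Weight each parental genotype pair by prior × P(type-B child):
  BB × BB: posterior weight 4/15; P(next child type O) = 0.
  BB × BO: posterior weight 4/15; P(next child type O) = 0.
  BO × BB: posterior weight 4/15; P(next child type O) = 0.
  BO × BO: posterior weight 1/5; P(next child type O) = 1/4.
Weighted sum = 1/20.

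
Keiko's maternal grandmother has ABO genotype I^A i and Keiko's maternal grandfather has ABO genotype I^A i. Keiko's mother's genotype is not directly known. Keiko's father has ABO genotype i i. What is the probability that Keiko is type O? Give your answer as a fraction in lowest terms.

Keiko's mother's ABO genotype from I^A i × I^A i: 1/4 I^A I^A, 1/2 I^A i, 1/4 i i.
Crossing each possibility with the father i i and summing P(type O): 1/4·0 + 1/2·1/2 + 1/4·1 = 1/2.

1/2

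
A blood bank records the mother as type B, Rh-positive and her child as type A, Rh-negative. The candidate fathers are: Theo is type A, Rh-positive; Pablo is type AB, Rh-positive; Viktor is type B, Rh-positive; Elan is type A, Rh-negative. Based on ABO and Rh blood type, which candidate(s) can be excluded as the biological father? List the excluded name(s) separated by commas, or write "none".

A candidate is excluded only if no genotype consistent with his phenotype could produce a type A, Rh-negative child with a type B, Rh-positive mother.
Viktor (type B, Rh+): no genotype consistent with that phenotype can produce a type-A Rh- child with a type-B mother.

Viktor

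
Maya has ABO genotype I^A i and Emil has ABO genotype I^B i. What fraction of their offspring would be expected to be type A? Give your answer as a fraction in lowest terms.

ABO cross I^A i × I^B i → offspring phenotypes: 1/4 O, 1/4 A, 1/4 B, 1/4 AB.
So P(type A) = 1/4.

1/4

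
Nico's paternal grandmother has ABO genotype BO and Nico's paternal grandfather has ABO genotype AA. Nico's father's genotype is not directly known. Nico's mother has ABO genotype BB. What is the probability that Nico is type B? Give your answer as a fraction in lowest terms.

Nico's father's ABO genotype from BO × AA: 1/2 AB, 1/2 AO.
Crossing each possibility with the mother BB and summing P(type B): 1/2·1/2 + 1/2·1/2 = 1/2.

1/2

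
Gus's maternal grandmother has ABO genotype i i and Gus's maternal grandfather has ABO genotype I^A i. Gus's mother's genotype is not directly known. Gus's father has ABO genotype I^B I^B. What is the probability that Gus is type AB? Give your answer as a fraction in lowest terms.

Gus's mother's ABO genotype from i i × I^A i: 1/2 I^A i, 1/2 i i.
Crossing each possibility with the father I^B I^B and summing P(type AB): 1/2·1/2 + 1/2·0 = 1/4.

1/4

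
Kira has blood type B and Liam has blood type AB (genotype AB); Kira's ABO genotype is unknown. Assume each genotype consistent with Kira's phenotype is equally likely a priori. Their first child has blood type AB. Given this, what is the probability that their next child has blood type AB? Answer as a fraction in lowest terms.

5/12

Possible genotypes: Kira ∈ {BB, BO}; Liam ∈ {AB}.
Weight each parental genotype pair by prior × P(type-AB child):
  BB × AB: posterior weight 2/3; P(next child type AB) = 1/2.
  BO × AB: posterior weight 1/3; P(next child type AB) = 1/4.
Weighted sum = 5/12.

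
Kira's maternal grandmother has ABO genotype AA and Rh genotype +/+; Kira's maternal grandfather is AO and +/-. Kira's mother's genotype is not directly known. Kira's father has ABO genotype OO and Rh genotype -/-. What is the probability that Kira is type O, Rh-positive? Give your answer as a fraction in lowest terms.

3/16

Kira's mother's ABO genotype from AA × AO: 1/2 AA, 1/2 AO.
Crossing each possibility with the father OO and summing P(type O): 1/2·0 + 1/2·1/2 = 1/4.
Similarly for Rh via the mother's Rh distribution: P(Rh+) = 3/4.
Independent loci: 1/4 × 3/4 = 3/16.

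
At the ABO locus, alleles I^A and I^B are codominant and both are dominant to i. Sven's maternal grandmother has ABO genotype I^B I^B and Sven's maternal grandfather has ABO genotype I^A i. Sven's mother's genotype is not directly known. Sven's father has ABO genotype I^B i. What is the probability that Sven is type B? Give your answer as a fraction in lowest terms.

Sven's mother's ABO genotype from I^B I^B × I^A i: 1/2 I^A I^B, 1/2 I^B i.
Crossing each possibility with the father I^B i and summing P(type B): 1/2·1/2 + 1/2·3/4 = 5/8.

5/8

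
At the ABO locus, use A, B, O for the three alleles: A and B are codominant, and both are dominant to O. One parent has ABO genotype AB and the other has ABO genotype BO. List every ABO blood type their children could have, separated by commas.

A, B, AB

Gametes from AB × BO give offspring ABO genotypes AB, AO, BB, BO, i.e. phenotypes A, B, AB.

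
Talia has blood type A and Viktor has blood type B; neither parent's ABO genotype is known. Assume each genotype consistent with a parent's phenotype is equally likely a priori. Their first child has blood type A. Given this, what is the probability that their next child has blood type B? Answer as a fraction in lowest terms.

1/12

Possible genotypes: Talia ∈ {I^A I^A, I^A i}; Viktor ∈ {I^B I^B, I^B i}.
Weight each parental genotype pair by prior × P(type-A child):
  I^A I^A × I^B i: posterior weight 2/3; P(next child type B) = 0.
  I^A i × I^B i: posterior weight 1/3; P(next child type B) = 1/4.
Weighted sum = 1/12.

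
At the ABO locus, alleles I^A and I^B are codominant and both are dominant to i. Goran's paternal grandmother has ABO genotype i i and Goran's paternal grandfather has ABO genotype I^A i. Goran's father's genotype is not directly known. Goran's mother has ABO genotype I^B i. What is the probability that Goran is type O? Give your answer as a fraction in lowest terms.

Goran's father's ABO genotype from i i × I^A i: 1/2 I^A i, 1/2 i i.
Crossing each possibility with the mother I^B i and summing P(type O): 1/2·1/4 + 1/2·1/2 = 3/8.

3/8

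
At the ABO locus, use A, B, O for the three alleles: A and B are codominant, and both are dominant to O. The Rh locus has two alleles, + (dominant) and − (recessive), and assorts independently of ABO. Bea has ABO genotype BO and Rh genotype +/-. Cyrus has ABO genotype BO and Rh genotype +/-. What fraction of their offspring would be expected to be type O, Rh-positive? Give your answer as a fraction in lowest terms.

ABO cross BO × BO → offspring phenotypes: 1/4 O, 3/4 B.
Rh cross +/- × +/- → 3/4 Rh+, 1/4 Rh-.
Independent loci: P(type O, Rh-positive) = 1/4 × 3/4 = 3/16.

3/16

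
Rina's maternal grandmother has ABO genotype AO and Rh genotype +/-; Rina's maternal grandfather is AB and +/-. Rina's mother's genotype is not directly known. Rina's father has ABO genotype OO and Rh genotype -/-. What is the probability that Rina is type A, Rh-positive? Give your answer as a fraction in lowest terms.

1/4

Rina's mother's ABO genotype from AO × AB: 1/4 AA, 1/4 AB, 1/4 AO, 1/4 BO.
Crossing each possibility with the father OO and summing P(type A): 1/4·1 + 1/4·1/2 + 1/4·1/2 + 1/4·0 = 1/2.
Similarly for Rh via the mother's Rh distribution: P(Rh+) = 1/2.
Independent loci: 1/2 × 1/2 = 1/4.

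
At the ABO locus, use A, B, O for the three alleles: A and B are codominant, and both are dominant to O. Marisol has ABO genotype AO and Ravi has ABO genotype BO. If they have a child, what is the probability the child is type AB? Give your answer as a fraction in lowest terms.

ABO cross AO × BO → offspring phenotypes: 1/4 O, 1/4 A, 1/4 B, 1/4 AB.
So P(type AB) = 1/4.

1/4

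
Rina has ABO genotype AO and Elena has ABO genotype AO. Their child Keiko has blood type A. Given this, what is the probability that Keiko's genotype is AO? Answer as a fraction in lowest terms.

2/3

Cross AO × AO → 1/4 AA, 1/2 AO, 1/4 OO.
Type-A genotypes among offspring: AA (1/4), AO (1/2); total 3/4.
P(AO | type A) = (1/2) / (3/4) = 2/3.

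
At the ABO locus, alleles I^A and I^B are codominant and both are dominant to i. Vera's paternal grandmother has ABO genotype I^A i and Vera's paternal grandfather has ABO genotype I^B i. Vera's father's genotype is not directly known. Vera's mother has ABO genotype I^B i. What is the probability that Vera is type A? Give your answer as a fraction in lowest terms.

Vera's father's ABO genotype from I^A i × I^B i: 1/4 I^A I^B, 1/4 I^A i, 1/4 I^B i, 1/4 i i.
Crossing each possibility with the mother I^B i and summing P(type A): 1/4·1/4 + 1/4·1/4 + 1/4·0 + 1/4·0 = 1/8.

1/8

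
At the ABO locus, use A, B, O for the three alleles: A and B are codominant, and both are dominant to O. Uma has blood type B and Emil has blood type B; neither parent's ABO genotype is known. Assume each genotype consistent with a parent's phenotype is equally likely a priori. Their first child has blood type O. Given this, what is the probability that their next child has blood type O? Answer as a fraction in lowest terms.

1/4

Possible genotypes: Uma ∈ {BB, BO}; Emil ∈ {BB, BO}.
Weight each parental genotype pair by prior × P(type-O child):
  BO × BO: posterior weight 1; P(next child type O) = 1/4.
Weighted sum = 1/4.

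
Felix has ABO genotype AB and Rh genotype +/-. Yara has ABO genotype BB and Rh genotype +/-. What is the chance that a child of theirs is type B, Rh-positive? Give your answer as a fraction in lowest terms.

3/8

ABO cross AB × BB → offspring phenotypes: 1/2 B, 1/2 AB.
Rh cross +/- × +/- → 3/4 Rh+, 1/4 Rh-.
Independent loci: P(type B, Rh-positive) = 1/2 × 3/4 = 3/8.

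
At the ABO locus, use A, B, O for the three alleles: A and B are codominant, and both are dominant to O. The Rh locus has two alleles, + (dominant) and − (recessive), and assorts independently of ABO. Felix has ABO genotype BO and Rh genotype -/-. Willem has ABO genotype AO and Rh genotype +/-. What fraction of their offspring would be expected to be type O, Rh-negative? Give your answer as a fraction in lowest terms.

1/8

ABO cross BO × AO → offspring phenotypes: 1/4 O, 1/4 A, 1/4 B, 1/4 AB.
Rh cross -/- × +/- → 1/2 Rh+, 1/2 Rh-.
Independent loci: P(type O, Rh-negative) = 1/4 × 1/2 = 1/8.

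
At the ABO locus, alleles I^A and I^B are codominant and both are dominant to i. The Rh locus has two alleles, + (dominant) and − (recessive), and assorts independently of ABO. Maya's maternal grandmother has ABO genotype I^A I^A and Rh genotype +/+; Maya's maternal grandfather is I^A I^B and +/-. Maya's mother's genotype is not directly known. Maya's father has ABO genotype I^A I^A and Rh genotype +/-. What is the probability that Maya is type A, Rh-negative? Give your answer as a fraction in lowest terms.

Maya's mother's ABO genotype from I^A I^A × I^A I^B: 1/2 I^A I^A, 1/2 I^A I^B.
Crossing each possibility with the father I^A I^A and summing P(type A): 1/2·1 + 1/2·1/2 = 3/4.
Similarly for Rh via the mother's Rh distribution: P(Rh-) = 1/8.
Independent loci: 3/4 × 1/8 = 3/32.

3/32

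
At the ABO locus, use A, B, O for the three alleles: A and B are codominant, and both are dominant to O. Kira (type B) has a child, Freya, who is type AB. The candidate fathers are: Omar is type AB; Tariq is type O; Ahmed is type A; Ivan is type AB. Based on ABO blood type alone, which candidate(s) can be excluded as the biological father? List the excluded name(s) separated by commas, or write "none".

Tariq

A candidate is excluded only if no genotype consistent with his phenotype could produce a type AB child with a type B mother.
Tariq (type O): no genotype consistent with that phenotype can produce a type-AB child with a type-B mother.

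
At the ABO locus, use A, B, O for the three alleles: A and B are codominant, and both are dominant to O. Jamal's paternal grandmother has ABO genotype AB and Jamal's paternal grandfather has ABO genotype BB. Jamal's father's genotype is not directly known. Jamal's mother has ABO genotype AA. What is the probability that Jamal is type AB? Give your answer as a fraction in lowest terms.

Jamal's father's ABO genotype from AB × BB: 1/2 AB, 1/2 BB.
Crossing each possibility with the mother AA and summing P(type AB): 1/2·1/2 + 1/2·1 = 3/4.

3/4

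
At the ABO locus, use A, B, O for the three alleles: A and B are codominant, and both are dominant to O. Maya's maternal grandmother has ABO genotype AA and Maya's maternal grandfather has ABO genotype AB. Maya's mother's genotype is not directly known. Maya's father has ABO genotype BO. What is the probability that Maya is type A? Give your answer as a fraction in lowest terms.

Maya's mother's ABO genotype from AA × AB: 1/2 AA, 1/2 AB.
Crossing each possibility with the father BO and summing P(type A): 1/2·1/2 + 1/2·1/4 = 3/8.

3/8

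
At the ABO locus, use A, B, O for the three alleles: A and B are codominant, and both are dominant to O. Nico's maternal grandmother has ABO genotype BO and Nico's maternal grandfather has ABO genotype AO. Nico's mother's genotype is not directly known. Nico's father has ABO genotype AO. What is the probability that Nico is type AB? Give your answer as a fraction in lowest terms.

Nico's mother's ABO genotype from BO × AO: 1/4 AB, 1/4 AO, 1/4 BO, 1/4 OO.
Crossing each possibility with the father AO and summing P(type AB): 1/4·1/4 + 1/4·0 + 1/4·1/4 + 1/4·0 = 1/8.

1/8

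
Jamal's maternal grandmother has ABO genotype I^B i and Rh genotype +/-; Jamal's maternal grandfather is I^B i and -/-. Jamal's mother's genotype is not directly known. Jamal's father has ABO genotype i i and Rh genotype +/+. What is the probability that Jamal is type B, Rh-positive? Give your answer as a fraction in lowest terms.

1/2

Jamal's mother's ABO genotype from I^B i × I^B i: 1/4 I^B I^B, 1/2 I^B i, 1/4 i i.
Crossing each possibility with the father i i and summing P(type B): 1/4·1 + 1/2·1/2 + 1/4·0 = 1/2.
Similarly for Rh via the mother's Rh distribution: P(Rh+) = 1.
Independent loci: 1/2 × 1 = 1/2.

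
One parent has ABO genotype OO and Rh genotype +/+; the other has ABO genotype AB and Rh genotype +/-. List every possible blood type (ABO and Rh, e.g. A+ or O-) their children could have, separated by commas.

A+, B+

Gametes from OO × AB give offspring ABO genotypes AO, BO, i.e. phenotypes A, B.
Rh cross +/+ × +/- → phenotypes Rh+.
Combining independently: A+, B+.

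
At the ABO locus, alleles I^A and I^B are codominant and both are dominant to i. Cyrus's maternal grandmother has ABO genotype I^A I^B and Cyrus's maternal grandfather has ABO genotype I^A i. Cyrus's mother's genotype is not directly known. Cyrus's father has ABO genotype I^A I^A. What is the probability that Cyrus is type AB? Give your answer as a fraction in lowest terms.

1/4

Cyrus's mother's ABO genotype from I^A I^B × I^A i: 1/4 I^A I^A, 1/4 I^A I^B, 1/4 I^A i, 1/4 I^B i.
Crossing each possibility with the father I^A I^A and summing P(type AB): 1/4·0 + 1/4·1/2 + 1/4·0 + 1/4·1/2 = 1/4.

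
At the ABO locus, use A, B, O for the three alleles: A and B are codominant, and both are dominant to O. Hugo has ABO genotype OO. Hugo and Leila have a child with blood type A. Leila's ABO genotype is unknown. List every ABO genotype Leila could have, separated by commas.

For each candidate genotype of Leila, check whether crossing it with OO can produce every observed child phenotype.
  AA → possible child types {A} ✓
  AB → possible child types {A, B} ✓
  AO → possible child types {O, A} ✓
  BB → possible child types {B} ✗
  BO → possible child types {O, B} ✗
  OO → possible child types {O} ✗

AA, AB, AO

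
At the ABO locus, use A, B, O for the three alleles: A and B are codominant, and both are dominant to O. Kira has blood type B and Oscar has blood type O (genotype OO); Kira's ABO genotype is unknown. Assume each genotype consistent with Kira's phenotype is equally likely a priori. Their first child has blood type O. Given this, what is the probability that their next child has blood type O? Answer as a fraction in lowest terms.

1/2

Possible genotypes: Kira ∈ {BB, BO}; Oscar ∈ {OO}.
Weight each parental genotype pair by prior × P(type-O child):
  BO × OO: posterior weight 1; P(next child type O) = 1/2.
Weighted sum = 1/2.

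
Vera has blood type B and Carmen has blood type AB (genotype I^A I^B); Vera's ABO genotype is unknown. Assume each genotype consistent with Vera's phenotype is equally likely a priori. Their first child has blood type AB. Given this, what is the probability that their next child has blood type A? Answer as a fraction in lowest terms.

Possible genotypes: Vera ∈ {I^B I^B, I^B i}; Carmen ∈ {I^A I^B}.
Weight each parental genotype pair by prior × P(type-AB child):
  I^B I^B × I^A I^B: posterior weight 2/3; P(next child type A) = 0.
  I^B i × I^A I^B: posterior weight 1/3; P(next child type A) = 1/4.
Weighted sum = 1/12.

1/12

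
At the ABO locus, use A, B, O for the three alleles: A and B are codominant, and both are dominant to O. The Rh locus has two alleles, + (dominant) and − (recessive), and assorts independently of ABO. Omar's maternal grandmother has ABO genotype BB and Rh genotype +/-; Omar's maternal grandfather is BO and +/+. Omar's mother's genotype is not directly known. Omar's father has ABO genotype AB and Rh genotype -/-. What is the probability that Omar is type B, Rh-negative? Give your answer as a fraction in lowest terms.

Omar's mother's ABO genotype from BB × BO: 1/2 BB, 1/2 BO.
Crossing each possibility with the father AB and summing P(type B): 1/2·1/2 + 1/2·1/2 = 1/2.
Similarly for Rh via the mother's Rh distribution: P(Rh-) = 1/4.
Independent loci: 1/2 × 1/4 = 1/8.

1/8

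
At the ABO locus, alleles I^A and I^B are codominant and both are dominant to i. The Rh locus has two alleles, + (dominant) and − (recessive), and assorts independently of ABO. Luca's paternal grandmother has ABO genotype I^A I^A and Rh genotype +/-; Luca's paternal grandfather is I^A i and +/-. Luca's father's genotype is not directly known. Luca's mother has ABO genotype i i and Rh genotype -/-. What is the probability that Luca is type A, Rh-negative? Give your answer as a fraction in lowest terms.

3/8

Luca's father's ABO genotype from I^A I^A × I^A i: 1/2 I^A I^A, 1/2 I^A i.
Crossing each possibility with the mother i i and summing P(type A): 1/2·1 + 1/2·1/2 = 3/4.
Similarly for Rh via the father's Rh distribution: P(Rh-) = 1/2.
Independent loci: 3/4 × 1/2 = 3/8.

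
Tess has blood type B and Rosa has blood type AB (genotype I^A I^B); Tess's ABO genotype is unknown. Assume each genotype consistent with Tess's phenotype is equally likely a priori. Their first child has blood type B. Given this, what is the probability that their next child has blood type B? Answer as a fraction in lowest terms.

1/2

Possible genotypes: Tess ∈ {I^B I^B, I^B i}; Rosa ∈ {I^A I^B}.
Weight each parental genotype pair by prior × P(type-B child):
  I^B I^B × I^A I^B: posterior weight 1/2; P(next child type B) = 1/2.
  I^B i × I^A I^B: posterior weight 1/2; P(next child type B) = 1/2.
Weighted sum = 1/2.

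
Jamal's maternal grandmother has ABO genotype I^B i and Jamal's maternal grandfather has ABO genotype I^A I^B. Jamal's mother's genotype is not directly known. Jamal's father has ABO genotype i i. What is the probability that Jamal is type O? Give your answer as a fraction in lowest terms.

1/4

Jamal's mother's ABO genotype from I^B i × I^A I^B: 1/4 I^A I^B, 1/4 I^A i, 1/4 I^B I^B, 1/4 I^B i.
Crossing each possibility with the father i i and summing P(type O): 1/4·0 + 1/4·1/2 + 1/4·0 + 1/4·1/2 = 1/4.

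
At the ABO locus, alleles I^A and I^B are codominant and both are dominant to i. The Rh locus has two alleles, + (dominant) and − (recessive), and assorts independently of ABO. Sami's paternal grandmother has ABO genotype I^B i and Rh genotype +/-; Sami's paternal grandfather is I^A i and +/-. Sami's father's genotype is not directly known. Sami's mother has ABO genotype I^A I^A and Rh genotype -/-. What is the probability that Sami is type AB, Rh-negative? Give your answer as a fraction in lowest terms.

Sami's father's ABO genotype from I^B i × I^A i: 1/4 I^A I^B, 1/4 I^A i, 1/4 I^B i, 1/4 i i.
Crossing each possibility with the mother I^A I^A and summing P(type AB): 1/4·1/2 + 1/4·0 + 1/4·1/2 + 1/4·0 = 1/4.
Similarly for Rh via the father's Rh distribution: P(Rh-) = 1/2.
Independent loci: 1/4 × 1/2 = 1/8.

1/8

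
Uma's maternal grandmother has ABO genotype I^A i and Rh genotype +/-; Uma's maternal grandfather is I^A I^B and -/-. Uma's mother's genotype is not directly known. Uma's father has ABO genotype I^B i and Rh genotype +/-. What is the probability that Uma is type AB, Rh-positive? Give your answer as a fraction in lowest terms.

5/32

Uma's mother's ABO genotype from I^A i × I^A I^B: 1/4 I^A I^A, 1/4 I^A I^B, 1/4 I^A i, 1/4 I^B i.
Crossing each possibility with the father I^B i and summing P(type AB): 1/4·1/2 + 1/4·1/4 + 1/4·1/4 + 1/4·0 = 1/4.
Similarly for Rh via the mother's Rh distribution: P(Rh+) = 5/8.
Independent loci: 1/4 × 5/8 = 5/32.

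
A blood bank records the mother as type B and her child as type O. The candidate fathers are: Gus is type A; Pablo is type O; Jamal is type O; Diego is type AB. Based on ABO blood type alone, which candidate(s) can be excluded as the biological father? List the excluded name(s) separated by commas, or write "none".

Diego

A candidate is excluded only if no genotype consistent with his phenotype could produce a type O child with a type B mother.
Diego (type AB): no genotype consistent with that phenotype can produce a type-O child with a type-B mother.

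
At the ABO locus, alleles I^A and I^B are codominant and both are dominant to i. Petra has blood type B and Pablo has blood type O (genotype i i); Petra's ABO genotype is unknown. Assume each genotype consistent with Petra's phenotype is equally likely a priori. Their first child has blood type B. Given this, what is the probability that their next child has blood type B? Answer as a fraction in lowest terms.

5/6

Possible genotypes: Petra ∈ {I^B I^B, I^B i}; Pablo ∈ {i i}.
Weight each parental genotype pair by prior × P(type-B child):
  I^B I^B × i i: posterior weight 2/3; P(next child type B) = 1.
  I^B i × i i: posterior weight 1/3; P(next child type B) = 1/2.
Weighted sum = 5/6.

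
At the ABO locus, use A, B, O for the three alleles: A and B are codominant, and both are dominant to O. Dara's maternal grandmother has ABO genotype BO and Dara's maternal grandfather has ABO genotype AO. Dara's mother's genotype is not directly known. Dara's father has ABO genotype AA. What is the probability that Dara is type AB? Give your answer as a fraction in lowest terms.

Dara's mother's ABO genotype from BO × AO: 1/4 AB, 1/4 AO, 1/4 BO, 1/4 OO.
Crossing each possibility with the father AA and summing P(type AB): 1/4·1/2 + 1/4·0 + 1/4·1/2 + 1/4·0 = 1/4.

1/4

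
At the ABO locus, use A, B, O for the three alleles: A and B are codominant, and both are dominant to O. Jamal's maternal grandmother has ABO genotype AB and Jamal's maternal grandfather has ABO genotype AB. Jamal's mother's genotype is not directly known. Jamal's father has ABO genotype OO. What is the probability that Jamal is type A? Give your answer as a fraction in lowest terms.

1/2

Jamal's mother's ABO genotype from AB × AB: 1/4 AA, 1/2 AB, 1/4 BB.
Crossing each possibility with the father OO and summing P(type A): 1/4·1 + 1/2·1/2 + 1/4·0 = 1/2.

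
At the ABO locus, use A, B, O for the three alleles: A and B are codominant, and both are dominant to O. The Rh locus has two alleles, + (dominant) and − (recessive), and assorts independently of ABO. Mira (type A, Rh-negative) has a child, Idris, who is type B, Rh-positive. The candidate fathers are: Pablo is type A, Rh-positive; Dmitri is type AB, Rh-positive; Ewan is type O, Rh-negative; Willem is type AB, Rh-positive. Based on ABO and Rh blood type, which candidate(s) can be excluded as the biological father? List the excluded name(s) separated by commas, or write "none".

A candidate is excluded only if no genotype consistent with his phenotype could produce a type B, Rh-positive child with a type A, Rh-negative mother.
Pablo (type A, Rh+): no genotype consistent with that phenotype can produce a type-B Rh+ child with a type-A mother.
Ewan (type O, Rh-): no genotype consistent with that phenotype can produce a type-B Rh+ child with a type-A mother.

Pablo, Ewan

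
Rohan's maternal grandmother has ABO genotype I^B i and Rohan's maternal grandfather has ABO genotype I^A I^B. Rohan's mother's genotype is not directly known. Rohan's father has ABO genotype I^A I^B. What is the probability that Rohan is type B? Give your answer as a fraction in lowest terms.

3/8

Rohan's mother's ABO genotype from I^B i × I^A I^B: 1/4 I^A I^B, 1/4 I^A i, 1/4 I^B I^B, 1/4 I^B i.
Crossing each possibility with the father I^A I^B and summing P(type B): 1/4·1/4 + 1/4·1/4 + 1/4·1/2 + 1/4·1/2 = 3/8.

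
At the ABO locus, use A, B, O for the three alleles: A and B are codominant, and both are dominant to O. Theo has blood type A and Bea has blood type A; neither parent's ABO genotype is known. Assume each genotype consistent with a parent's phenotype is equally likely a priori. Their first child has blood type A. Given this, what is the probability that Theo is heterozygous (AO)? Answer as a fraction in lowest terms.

7/15

Possible genotypes: Theo ∈ {AA, AO}; Bea ∈ {AA, AO}.
Weight each parental genotype pair by prior × P(type-A child):
  AA × AA: posterior weight 4/15.
  AA × AO: posterior weight 4/15.
  AO × AA: posterior weight 4/15.
  AO × AO: posterior weight 1/5.
Sum the posterior weight over pairs where Theo is AO: 7/15.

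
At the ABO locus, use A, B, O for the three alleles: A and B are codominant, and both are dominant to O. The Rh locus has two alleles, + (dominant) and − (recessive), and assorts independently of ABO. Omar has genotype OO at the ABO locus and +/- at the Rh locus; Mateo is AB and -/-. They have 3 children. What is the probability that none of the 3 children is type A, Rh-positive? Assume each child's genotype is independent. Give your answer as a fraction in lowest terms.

ABO cross OO × AB → 1/2 A, 1/2 B.
Rh cross +/- × -/- → 1/2 Rh+, 1/2 Rh-; so P(type A, Rh-positive) = 1/2 × 1/2 = 1/4 per child.
P(not type A, Rh-positive) = 3/4 for one child; (3/4)^3 = 27/64.

27/64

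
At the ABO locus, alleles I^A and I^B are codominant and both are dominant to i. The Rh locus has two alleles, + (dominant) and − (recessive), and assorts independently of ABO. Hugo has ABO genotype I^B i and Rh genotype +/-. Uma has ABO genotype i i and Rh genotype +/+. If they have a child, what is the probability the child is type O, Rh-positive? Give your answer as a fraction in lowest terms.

1/2

ABO cross I^B i × i i → offspring phenotypes: 1/2 O, 1/2 B.
Rh cross +/- × +/+ → 1 Rh+.
Independent loci: P(type O, Rh-positive) = 1/2 × 1 = 1/2.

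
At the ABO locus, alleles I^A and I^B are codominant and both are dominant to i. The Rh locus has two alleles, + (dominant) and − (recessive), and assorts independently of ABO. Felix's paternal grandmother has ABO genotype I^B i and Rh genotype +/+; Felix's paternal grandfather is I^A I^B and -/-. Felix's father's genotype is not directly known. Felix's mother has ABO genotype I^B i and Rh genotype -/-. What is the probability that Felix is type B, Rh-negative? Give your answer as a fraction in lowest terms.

Felix's father's ABO genotype from I^B i × I^A I^B: 1/4 I^A I^B, 1/4 I^A i, 1/4 I^B I^B, 1/4 I^B i.
Crossing each possibility with the mother I^B i and summing P(type B): 1/4·1/2 + 1/4·1/4 + 1/4·1 + 1/4·3/4 = 5/8.
Similarly for Rh via the father's Rh distribution: P(Rh-) = 1/2.
Independent loci: 5/8 × 1/2 = 5/16.

5/16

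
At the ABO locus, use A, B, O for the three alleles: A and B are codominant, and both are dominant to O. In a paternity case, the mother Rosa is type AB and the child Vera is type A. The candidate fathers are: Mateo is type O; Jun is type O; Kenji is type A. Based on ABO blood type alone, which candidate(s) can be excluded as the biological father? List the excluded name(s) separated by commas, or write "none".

A candidate is excluded only if no genotype consistent with his phenotype could produce a type A child with a type AB mother.
Every candidate has at least one consistent genotype combination, so none can be excluded.

none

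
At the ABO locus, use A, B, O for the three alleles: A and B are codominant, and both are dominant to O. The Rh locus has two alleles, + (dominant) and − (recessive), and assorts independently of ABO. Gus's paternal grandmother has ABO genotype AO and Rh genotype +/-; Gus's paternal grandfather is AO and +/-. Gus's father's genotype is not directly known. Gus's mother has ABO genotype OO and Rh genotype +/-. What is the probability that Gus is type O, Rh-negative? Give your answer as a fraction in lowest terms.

1/8

Gus's father's ABO genotype from AO × AO: 1/4 AA, 1/2 AO, 1/4 OO.
Crossing each possibility with the mother OO and summing P(type O): 1/4·0 + 1/2·1/2 + 1/4·1 = 1/2.
Similarly for Rh via the father's Rh distribution: P(Rh-) = 1/4.
Independent loci: 1/2 × 1/4 = 1/8.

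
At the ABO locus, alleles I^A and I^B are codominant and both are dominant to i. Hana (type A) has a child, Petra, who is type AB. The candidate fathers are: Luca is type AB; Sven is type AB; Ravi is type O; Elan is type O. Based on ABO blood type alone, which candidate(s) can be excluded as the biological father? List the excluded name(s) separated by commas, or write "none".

A candidate is excluded only if no genotype consistent with his phenotype could produce a type AB child with a type A mother.
Ravi (type O): no genotype consistent with that phenotype can produce a type-AB child with a type-A mother.
Elan (type O): no genotype consistent with that phenotype can produce a type-AB child with a type-A mother.

Ravi, Elan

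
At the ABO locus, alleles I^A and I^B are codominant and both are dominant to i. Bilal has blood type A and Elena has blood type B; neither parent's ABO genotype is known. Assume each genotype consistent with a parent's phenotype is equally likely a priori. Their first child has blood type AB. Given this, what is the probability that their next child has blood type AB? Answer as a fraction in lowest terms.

Possible genotypes: Bilal ∈ {I^A I^A, I^A i}; Elena ∈ {I^B I^B, I^B i}.
Weight each parental genotype pair by prior × P(type-AB child):
  I^A I^A × I^B I^B: posterior weight 4/9; P(next child type AB) = 1.
  I^A I^A × I^B i: posterior weight 2/9; P(next child type AB) = 1/2.
  I^A i × I^B I^B: posterior weight 2/9; P(next child type AB) = 1/2.
  I^A i × I^B i: posterior weight 1/9; P(next child type AB) = 1/4.
Weighted sum = 25/36.

25/36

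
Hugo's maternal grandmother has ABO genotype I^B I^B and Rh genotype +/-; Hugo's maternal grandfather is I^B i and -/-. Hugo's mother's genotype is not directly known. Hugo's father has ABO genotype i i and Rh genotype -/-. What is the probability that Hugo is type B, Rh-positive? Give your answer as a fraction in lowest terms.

3/16

Hugo's mother's ABO genotype from I^B I^B × I^B i: 1/2 I^B I^B, 1/2 I^B i.
Crossing each possibility with the father i i and summing P(type B): 1/2·1 + 1/2·1/2 = 3/4.
Similarly for Rh via the mother's Rh distribution: P(Rh+) = 1/4.
Independent loci: 3/4 × 1/4 = 3/16.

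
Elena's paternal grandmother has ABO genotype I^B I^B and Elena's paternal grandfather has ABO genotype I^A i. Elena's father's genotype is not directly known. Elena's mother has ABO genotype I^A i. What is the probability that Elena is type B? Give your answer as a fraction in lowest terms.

1/4

Elena's father's ABO genotype from I^B I^B × I^A i: 1/2 I^A I^B, 1/2 I^B i.
Crossing each possibility with the mother I^A i and summing P(type B): 1/2·1/4 + 1/2·1/4 = 1/4.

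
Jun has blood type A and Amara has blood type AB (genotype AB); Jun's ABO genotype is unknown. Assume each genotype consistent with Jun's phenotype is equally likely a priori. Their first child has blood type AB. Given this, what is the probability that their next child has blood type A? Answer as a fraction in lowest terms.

Possible genotypes: Jun ∈ {AA, AO}; Amara ∈ {AB}.
Weight each parental genotype pair by prior × P(type-AB child):
  AA × AB: posterior weight 2/3; P(next child type A) = 1/2.
  AO × AB: posterior weight 1/3; P(next child type A) = 1/2.
Weighted sum = 1/2.

1/2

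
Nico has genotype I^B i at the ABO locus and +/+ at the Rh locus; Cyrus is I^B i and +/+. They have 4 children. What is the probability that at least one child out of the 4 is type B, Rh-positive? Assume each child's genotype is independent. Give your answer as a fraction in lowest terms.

255/256

ABO cross I^B i × I^B i → 1/4 O, 3/4 B.
Rh cross +/+ × +/+ → 1 Rh+; so P(type B, Rh-positive) = 3/4 × 1 = 3/4 per child.
P(none) = (1/4)^4 = 1/256; P(at least one) = 1 − 1/256 = 255/256.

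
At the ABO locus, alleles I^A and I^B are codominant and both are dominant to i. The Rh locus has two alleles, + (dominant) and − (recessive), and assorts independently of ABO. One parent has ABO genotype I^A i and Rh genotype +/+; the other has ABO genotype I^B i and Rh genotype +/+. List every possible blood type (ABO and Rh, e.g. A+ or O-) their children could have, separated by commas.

Gametes from I^A i × I^B i give offspring ABO genotypes I^A I^B, I^A i, I^B i, i i, i.e. phenotypes O, A, B, AB.
Rh cross +/+ × +/+ → phenotypes Rh+.
Combining independently: O+, A+, B+, AB+.

O+, A+, B+, AB+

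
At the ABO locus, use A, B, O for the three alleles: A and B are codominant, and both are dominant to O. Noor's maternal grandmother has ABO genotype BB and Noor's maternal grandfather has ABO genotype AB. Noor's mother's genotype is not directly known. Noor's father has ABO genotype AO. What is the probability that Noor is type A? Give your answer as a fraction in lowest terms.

1/4

Noor's mother's ABO genotype from BB × AB: 1/2 AB, 1/2 BB.
Crossing each possibility with the father AO and summing P(type A): 1/2·1/2 + 1/2·0 = 1/4.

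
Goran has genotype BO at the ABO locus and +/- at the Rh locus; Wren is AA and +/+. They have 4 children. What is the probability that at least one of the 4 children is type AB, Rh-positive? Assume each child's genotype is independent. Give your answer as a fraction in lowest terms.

15/16

ABO cross BO × AA → 1/2 A, 1/2 AB.
Rh cross +/- × +/+ → 1 Rh+; so P(type AB, Rh-positive) = 1/2 × 1 = 1/2 per child.
P(none) = (1/2)^4 = 1/16; P(at least one) = 1 − 1/16 = 15/16.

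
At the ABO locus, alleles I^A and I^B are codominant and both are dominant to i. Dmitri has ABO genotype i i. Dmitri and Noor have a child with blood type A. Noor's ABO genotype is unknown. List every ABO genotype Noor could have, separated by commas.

I^A I^A, I^A I^B, I^A i

For each candidate genotype of Noor, check whether crossing it with i i can produce every observed child phenotype.
  I^A I^A → possible child types {A} ✓
  I^A I^B → possible child types {A, B} ✓
  I^A i → possible child types {O, A} ✓
  I^B I^B → possible child types {B} ✗
  I^B i → possible child types {O, B} ✗
  i i → possible child types {O} ✗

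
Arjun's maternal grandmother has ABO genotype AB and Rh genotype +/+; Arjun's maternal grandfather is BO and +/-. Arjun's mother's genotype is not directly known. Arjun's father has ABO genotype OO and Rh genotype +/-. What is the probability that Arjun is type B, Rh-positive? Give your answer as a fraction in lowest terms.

Arjun's mother's ABO genotype from AB × BO: 1/4 AB, 1/4 AO, 1/4 BB, 1/4 BO.
Crossing each possibility with the father OO and summing P(type B): 1/4·1/2 + 1/4·0 + 1/4·1 + 1/4·1/2 = 1/2.
Similarly for Rh via the mother's Rh distribution: P(Rh+) = 7/8.
Independent loci: 1/2 × 7/8 = 7/16.

7/16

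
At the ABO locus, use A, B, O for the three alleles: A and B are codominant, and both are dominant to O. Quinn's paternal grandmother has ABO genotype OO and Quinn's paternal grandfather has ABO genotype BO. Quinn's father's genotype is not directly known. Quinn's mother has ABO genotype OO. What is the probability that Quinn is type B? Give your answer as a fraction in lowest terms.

1/4

Quinn's father's ABO genotype from OO × BO: 1/2 BO, 1/2 OO.
Crossing each possibility with the mother OO and summing P(type B): 1/2·1/2 + 1/2·0 = 1/4.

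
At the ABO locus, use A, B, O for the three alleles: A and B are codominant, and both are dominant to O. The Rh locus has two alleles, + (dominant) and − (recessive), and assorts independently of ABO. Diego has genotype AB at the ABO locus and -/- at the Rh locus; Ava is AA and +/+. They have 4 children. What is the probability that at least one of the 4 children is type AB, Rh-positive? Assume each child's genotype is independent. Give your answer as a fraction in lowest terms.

ABO cross AB × AA → 1/2 A, 1/2 AB.
Rh cross -/- × +/+ → 1 Rh+; so P(type AB, Rh-positive) = 1/2 × 1 = 1/2 per child.
P(none) = (1/2)^4 = 1/16; P(at least one) = 1 − 1/16 = 15/16.

15/16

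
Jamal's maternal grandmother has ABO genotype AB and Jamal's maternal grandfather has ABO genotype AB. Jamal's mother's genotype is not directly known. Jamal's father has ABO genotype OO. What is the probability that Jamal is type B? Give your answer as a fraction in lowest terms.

Jamal's mother's ABO genotype from AB × AB: 1/4 AA, 1/2 AB, 1/4 BB.
Crossing each possibility with the father OO and summing P(type B): 1/4·0 + 1/2·1/2 + 1/4·1 = 1/2.

1/2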